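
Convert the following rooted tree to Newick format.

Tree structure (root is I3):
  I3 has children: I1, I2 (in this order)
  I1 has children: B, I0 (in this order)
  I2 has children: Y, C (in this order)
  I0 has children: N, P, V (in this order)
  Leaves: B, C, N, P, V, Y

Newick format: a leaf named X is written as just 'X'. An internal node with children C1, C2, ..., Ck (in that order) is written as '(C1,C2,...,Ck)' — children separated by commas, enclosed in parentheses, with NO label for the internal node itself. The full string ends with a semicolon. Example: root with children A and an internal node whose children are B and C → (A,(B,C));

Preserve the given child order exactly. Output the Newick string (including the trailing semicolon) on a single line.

Answer: ((B,(N,P,V)),(Y,C));

Derivation:
internal I3 with children ['I1', 'I2']
  internal I1 with children ['B', 'I0']
    leaf 'B' → 'B'
    internal I0 with children ['N', 'P', 'V']
      leaf 'N' → 'N'
      leaf 'P' → 'P'
      leaf 'V' → 'V'
    → '(N,P,V)'
  → '(B,(N,P,V))'
  internal I2 with children ['Y', 'C']
    leaf 'Y' → 'Y'
    leaf 'C' → 'C'
  → '(Y,C)'
→ '((B,(N,P,V)),(Y,C))'
Final: ((B,(N,P,V)),(Y,C));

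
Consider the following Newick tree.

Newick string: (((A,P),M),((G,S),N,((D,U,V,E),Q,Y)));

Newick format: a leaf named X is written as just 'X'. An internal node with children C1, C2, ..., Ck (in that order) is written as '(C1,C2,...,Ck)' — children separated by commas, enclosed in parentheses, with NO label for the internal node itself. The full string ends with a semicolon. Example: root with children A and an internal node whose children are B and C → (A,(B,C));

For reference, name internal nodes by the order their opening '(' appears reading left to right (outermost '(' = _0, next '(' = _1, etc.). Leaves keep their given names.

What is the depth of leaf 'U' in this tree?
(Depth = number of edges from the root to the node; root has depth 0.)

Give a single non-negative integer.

Answer: 4

Derivation:
Newick: (((A,P),M),((G,S),N,((D,U,V,E),Q,Y)));
Naming internals by '(' encounter order: outermost '(' = _0, next = _1, ...
Query node: U
Path from root: _0 -> _3 -> _5 -> _6 -> U
Depth of U: 4 (number of edges from root)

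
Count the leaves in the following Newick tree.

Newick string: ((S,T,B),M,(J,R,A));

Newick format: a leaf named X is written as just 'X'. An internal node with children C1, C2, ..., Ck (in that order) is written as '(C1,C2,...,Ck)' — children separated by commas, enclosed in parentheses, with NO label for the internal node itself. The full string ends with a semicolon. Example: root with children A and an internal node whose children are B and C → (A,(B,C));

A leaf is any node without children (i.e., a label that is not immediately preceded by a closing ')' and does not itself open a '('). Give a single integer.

Newick: ((S,T,B),M,(J,R,A));
Scan left-to-right; a leaf is any maximal label run not followed by '(':
  pos 2: leaf 'S' → count = 1
  pos 4: leaf 'T' → count = 2
  pos 6: leaf 'B' → count = 3
  pos 9: leaf 'M' → count = 4
  pos 12: leaf 'J' → count = 5
  pos 14: leaf 'R' → count = 6
  pos 16: leaf 'A' → count = 7
Total leaves: 7

Answer: 7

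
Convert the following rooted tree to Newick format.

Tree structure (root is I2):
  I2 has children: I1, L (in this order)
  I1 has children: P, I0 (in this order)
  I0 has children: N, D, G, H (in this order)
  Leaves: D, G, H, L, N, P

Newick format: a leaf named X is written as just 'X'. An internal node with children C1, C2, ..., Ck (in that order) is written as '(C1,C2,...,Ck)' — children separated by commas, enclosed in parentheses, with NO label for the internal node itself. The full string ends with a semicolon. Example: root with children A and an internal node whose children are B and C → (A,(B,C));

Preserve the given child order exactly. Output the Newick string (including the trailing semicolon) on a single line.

Answer: ((P,(N,D,G,H)),L);

Derivation:
internal I2 with children ['I1', 'L']
  internal I1 with children ['P', 'I0']
    leaf 'P' → 'P'
    internal I0 with children ['N', 'D', 'G', 'H']
      leaf 'N' → 'N'
      leaf 'D' → 'D'
      leaf 'G' → 'G'
      leaf 'H' → 'H'
    → '(N,D,G,H)'
  → '(P,(N,D,G,H))'
  leaf 'L' → 'L'
→ '((P,(N,D,G,H)),L)'
Final: ((P,(N,D,G,H)),L);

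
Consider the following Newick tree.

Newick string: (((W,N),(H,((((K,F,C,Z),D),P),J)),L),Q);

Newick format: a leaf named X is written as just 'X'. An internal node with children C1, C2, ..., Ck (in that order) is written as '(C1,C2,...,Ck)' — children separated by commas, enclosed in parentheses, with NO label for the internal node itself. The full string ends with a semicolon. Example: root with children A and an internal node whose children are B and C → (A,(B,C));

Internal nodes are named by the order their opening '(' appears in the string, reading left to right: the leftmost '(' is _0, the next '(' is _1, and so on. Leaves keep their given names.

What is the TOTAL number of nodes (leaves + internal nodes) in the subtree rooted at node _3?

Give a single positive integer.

Answer: 13

Derivation:
Newick: (((W,N),(H,((((K,F,C,Z),D),P),J)),L),Q);
Locate _3: it is the '(' at position 8 (the 4th '(' reading left to right).
Query: subtree rooted at _3
_3: subtree_size = 1 + 12
  H: subtree_size = 1 + 0
  _4: subtree_size = 1 + 10
    _5: subtree_size = 1 + 8
      _6: subtree_size = 1 + 6
        _7: subtree_size = 1 + 4
          K: subtree_size = 1 + 0
          F: subtree_size = 1 + 0
          C: subtree_size = 1 + 0
          Z: subtree_size = 1 + 0
        D: subtree_size = 1 + 0
      P: subtree_size = 1 + 0
    J: subtree_size = 1 + 0
Total subtree size of _3: 13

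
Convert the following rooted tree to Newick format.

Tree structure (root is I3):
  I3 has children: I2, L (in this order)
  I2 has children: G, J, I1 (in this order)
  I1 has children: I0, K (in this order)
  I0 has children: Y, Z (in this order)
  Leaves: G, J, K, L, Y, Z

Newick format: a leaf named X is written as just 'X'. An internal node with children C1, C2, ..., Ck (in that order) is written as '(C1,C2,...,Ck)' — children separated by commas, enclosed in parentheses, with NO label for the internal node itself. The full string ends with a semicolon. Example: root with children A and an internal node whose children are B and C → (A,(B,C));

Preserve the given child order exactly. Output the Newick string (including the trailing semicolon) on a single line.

internal I3 with children ['I2', 'L']
  internal I2 with children ['G', 'J', 'I1']
    leaf 'G' → 'G'
    leaf 'J' → 'J'
    internal I1 with children ['I0', 'K']
      internal I0 with children ['Y', 'Z']
        leaf 'Y' → 'Y'
        leaf 'Z' → 'Z'
      → '(Y,Z)'
      leaf 'K' → 'K'
    → '((Y,Z),K)'
  → '(G,J,((Y,Z),K))'
  leaf 'L' → 'L'
→ '((G,J,((Y,Z),K)),L)'
Final: ((G,J,((Y,Z),K)),L);

Answer: ((G,J,((Y,Z),K)),L);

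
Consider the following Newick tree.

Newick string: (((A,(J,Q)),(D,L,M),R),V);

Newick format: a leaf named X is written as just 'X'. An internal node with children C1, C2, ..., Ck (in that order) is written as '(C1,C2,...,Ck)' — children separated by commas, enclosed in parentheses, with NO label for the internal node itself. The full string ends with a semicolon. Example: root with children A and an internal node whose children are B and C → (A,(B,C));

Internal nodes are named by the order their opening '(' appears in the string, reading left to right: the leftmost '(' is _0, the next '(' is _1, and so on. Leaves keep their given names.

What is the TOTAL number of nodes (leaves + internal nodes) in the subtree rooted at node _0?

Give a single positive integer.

Answer: 13

Derivation:
Newick: (((A,(J,Q)),(D,L,M),R),V);
Locate _0: it is the '(' at position 0 (the 1st '(' reading left to right).
Query: subtree rooted at _0
_0: subtree_size = 1 + 12
  _1: subtree_size = 1 + 10
    _2: subtree_size = 1 + 4
      A: subtree_size = 1 + 0
      _3: subtree_size = 1 + 2
        J: subtree_size = 1 + 0
        Q: subtree_size = 1 + 0
    _4: subtree_size = 1 + 3
      D: subtree_size = 1 + 0
      L: subtree_size = 1 + 0
      M: subtree_size = 1 + 0
    R: subtree_size = 1 + 0
  V: subtree_size = 1 + 0
Total subtree size of _0: 13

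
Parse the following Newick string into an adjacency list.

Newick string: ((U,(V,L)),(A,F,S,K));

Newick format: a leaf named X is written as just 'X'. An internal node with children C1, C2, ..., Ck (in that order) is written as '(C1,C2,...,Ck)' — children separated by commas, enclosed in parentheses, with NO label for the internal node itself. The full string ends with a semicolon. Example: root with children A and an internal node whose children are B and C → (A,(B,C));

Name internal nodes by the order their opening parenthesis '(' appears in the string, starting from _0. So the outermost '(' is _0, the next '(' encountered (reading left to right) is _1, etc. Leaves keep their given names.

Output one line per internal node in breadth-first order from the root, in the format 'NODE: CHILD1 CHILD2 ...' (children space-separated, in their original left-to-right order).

Answer: _0: _1 _3
_1: U _2
_3: A F S K
_2: V L

Derivation:
Input: ((U,(V,L)),(A,F,S,K));
Scanning left-to-right, naming '(' by encounter order:
  pos 0: '(' -> open internal node _0 (depth 1)
  pos 1: '(' -> open internal node _1 (depth 2)
  pos 4: '(' -> open internal node _2 (depth 3)
  pos 8: ')' -> close internal node _2 (now at depth 2)
  pos 9: ')' -> close internal node _1 (now at depth 1)
  pos 11: '(' -> open internal node _3 (depth 2)
  pos 19: ')' -> close internal node _3 (now at depth 1)
  pos 20: ')' -> close internal node _0 (now at depth 0)
Total internal nodes: 4
BFS adjacency from root:
  _0: _1 _3
  _1: U _2
  _3: A F S K
  _2: V L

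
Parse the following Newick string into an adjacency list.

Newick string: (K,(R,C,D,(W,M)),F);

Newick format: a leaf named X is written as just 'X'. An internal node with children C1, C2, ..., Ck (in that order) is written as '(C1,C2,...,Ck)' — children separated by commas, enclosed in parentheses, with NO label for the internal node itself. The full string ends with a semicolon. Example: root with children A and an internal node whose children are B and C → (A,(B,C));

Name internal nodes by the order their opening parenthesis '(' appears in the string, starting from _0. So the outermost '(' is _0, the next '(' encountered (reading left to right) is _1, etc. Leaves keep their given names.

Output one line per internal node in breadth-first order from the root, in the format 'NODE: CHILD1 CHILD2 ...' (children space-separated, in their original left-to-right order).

Input: (K,(R,C,D,(W,M)),F);
Scanning left-to-right, naming '(' by encounter order:
  pos 0: '(' -> open internal node _0 (depth 1)
  pos 3: '(' -> open internal node _1 (depth 2)
  pos 10: '(' -> open internal node _2 (depth 3)
  pos 14: ')' -> close internal node _2 (now at depth 2)
  pos 15: ')' -> close internal node _1 (now at depth 1)
  pos 18: ')' -> close internal node _0 (now at depth 0)
Total internal nodes: 3
BFS adjacency from root:
  _0: K _1 F
  _1: R C D _2
  _2: W M

Answer: _0: K _1 F
_1: R C D _2
_2: W M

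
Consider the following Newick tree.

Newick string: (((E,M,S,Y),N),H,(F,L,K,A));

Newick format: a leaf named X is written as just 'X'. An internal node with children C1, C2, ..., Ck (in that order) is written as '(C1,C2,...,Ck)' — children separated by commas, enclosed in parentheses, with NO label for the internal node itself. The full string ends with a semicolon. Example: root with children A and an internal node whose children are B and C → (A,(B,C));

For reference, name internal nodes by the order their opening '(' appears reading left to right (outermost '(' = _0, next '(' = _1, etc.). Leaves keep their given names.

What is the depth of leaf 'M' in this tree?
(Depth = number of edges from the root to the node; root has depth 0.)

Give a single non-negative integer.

Newick: (((E,M,S,Y),N),H,(F,L,K,A));
Naming internals by '(' encounter order: outermost '(' = _0, next = _1, ...
Query node: M
Path from root: _0 -> _1 -> _2 -> M
Depth of M: 3 (number of edges from root)

Answer: 3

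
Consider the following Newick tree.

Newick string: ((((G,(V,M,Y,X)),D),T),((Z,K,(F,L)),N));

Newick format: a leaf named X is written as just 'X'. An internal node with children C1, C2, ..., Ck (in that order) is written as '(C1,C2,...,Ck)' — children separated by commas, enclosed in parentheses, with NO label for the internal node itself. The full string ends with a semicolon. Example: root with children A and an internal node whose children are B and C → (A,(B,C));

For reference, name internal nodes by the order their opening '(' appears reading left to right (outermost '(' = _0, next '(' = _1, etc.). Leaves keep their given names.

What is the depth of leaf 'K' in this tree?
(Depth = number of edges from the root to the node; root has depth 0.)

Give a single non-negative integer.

Answer: 3

Derivation:
Newick: ((((G,(V,M,Y,X)),D),T),((Z,K,(F,L)),N));
Naming internals by '(' encounter order: outermost '(' = _0, next = _1, ...
Query node: K
Path from root: _0 -> _5 -> _6 -> K
Depth of K: 3 (number of edges from root)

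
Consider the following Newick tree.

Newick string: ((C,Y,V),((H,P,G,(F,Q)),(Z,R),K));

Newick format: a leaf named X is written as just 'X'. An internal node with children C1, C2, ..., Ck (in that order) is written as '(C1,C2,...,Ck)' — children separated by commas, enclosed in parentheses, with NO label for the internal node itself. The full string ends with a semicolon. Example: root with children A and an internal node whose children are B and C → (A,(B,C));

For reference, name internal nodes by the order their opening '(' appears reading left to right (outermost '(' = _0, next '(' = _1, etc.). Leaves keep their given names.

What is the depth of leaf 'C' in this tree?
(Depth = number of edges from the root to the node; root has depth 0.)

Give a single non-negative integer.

Answer: 2

Derivation:
Newick: ((C,Y,V),((H,P,G,(F,Q)),(Z,R),K));
Naming internals by '(' encounter order: outermost '(' = _0, next = _1, ...
Query node: C
Path from root: _0 -> _1 -> C
Depth of C: 2 (number of edges from root)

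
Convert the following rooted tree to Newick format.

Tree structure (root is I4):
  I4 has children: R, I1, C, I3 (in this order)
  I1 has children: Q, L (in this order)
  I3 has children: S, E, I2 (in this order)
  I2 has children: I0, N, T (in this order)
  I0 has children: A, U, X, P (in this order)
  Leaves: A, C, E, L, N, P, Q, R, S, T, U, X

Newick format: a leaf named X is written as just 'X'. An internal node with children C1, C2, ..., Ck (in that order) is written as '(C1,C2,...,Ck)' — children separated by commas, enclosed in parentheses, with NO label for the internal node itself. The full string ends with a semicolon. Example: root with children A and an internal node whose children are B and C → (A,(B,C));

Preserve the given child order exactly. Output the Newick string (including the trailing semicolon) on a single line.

Answer: (R,(Q,L),C,(S,E,((A,U,X,P),N,T)));

Derivation:
internal I4 with children ['R', 'I1', 'C', 'I3']
  leaf 'R' → 'R'
  internal I1 with children ['Q', 'L']
    leaf 'Q' → 'Q'
    leaf 'L' → 'L'
  → '(Q,L)'
  leaf 'C' → 'C'
  internal I3 with children ['S', 'E', 'I2']
    leaf 'S' → 'S'
    leaf 'E' → 'E'
    internal I2 with children ['I0', 'N', 'T']
      internal I0 with children ['A', 'U', 'X', 'P']
        leaf 'A' → 'A'
        leaf 'U' → 'U'
        leaf 'X' → 'X'
        leaf 'P' → 'P'
      → '(A,U,X,P)'
      leaf 'N' → 'N'
      leaf 'T' → 'T'
    → '((A,U,X,P),N,T)'
  → '(S,E,((A,U,X,P),N,T))'
→ '(R,(Q,L),C,(S,E,((A,U,X,P),N,T)))'
Final: (R,(Q,L),C,(S,E,((A,U,X,P),N,T)));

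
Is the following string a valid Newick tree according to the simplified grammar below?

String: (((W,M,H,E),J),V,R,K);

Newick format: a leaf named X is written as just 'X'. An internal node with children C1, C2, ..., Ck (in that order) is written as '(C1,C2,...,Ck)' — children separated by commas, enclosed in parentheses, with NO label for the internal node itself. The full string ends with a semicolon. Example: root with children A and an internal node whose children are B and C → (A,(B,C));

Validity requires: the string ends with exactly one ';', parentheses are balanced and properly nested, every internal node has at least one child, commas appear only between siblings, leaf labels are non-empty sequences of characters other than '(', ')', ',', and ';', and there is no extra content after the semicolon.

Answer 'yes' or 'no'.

Input: (((W,M,H,E),J),V,R,K);
Paren balance: 3 '(' vs 3 ')' OK
Ends with single ';': True
Full parse: OK
Valid: True

Answer: yes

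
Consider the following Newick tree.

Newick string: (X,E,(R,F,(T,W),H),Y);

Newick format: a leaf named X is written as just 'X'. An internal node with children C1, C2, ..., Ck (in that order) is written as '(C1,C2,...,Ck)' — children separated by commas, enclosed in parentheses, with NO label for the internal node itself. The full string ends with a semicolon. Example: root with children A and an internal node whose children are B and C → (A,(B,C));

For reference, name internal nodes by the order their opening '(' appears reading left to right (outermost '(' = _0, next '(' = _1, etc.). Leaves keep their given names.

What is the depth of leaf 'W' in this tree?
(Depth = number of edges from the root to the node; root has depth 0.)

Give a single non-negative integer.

Newick: (X,E,(R,F,(T,W),H),Y);
Naming internals by '(' encounter order: outermost '(' = _0, next = _1, ...
Query node: W
Path from root: _0 -> _1 -> _2 -> W
Depth of W: 3 (number of edges from root)

Answer: 3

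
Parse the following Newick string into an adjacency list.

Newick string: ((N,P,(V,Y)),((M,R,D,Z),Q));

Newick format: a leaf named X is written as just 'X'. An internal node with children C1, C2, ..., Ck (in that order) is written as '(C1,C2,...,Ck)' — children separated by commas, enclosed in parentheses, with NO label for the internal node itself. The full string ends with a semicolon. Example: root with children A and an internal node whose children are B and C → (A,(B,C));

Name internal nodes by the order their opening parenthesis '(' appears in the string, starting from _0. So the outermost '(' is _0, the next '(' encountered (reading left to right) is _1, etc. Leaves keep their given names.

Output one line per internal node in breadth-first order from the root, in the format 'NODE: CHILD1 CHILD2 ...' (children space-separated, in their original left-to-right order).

Answer: _0: _1 _3
_1: N P _2
_3: _4 Q
_2: V Y
_4: M R D Z

Derivation:
Input: ((N,P,(V,Y)),((M,R,D,Z),Q));
Scanning left-to-right, naming '(' by encounter order:
  pos 0: '(' -> open internal node _0 (depth 1)
  pos 1: '(' -> open internal node _1 (depth 2)
  pos 6: '(' -> open internal node _2 (depth 3)
  pos 10: ')' -> close internal node _2 (now at depth 2)
  pos 11: ')' -> close internal node _1 (now at depth 1)
  pos 13: '(' -> open internal node _3 (depth 2)
  pos 14: '(' -> open internal node _4 (depth 3)
  pos 22: ')' -> close internal node _4 (now at depth 2)
  pos 25: ')' -> close internal node _3 (now at depth 1)
  pos 26: ')' -> close internal node _0 (now at depth 0)
Total internal nodes: 5
BFS adjacency from root:
  _0: _1 _3
  _1: N P _2
  _3: _4 Q
  _2: V Y
  _4: M R D Z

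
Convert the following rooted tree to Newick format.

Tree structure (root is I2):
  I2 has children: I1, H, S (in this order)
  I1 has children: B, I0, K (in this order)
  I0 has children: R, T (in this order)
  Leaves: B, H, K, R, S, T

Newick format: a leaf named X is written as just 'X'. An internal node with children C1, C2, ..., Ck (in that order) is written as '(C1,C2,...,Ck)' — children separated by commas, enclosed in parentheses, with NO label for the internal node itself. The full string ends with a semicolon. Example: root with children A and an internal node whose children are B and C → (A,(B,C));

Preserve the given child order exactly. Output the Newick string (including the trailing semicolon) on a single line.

Answer: ((B,(R,T),K),H,S);

Derivation:
internal I2 with children ['I1', 'H', 'S']
  internal I1 with children ['B', 'I0', 'K']
    leaf 'B' → 'B'
    internal I0 with children ['R', 'T']
      leaf 'R' → 'R'
      leaf 'T' → 'T'
    → '(R,T)'
    leaf 'K' → 'K'
  → '(B,(R,T),K)'
  leaf 'H' → 'H'
  leaf 'S' → 'S'
→ '((B,(R,T),K),H,S)'
Final: ((B,(R,T),K),H,S);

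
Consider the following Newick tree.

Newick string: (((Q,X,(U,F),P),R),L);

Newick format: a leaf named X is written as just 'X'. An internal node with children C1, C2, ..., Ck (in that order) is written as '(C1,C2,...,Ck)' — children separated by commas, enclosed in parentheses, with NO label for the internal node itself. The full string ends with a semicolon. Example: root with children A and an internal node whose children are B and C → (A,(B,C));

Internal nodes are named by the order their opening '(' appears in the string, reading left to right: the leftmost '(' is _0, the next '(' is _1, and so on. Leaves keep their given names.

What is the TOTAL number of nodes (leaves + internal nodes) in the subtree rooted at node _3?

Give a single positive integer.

Newick: (((Q,X,(U,F),P),R),L);
Locate _3: it is the '(' at position 7 (the 4th '(' reading left to right).
Query: subtree rooted at _3
_3: subtree_size = 1 + 2
  U: subtree_size = 1 + 0
  F: subtree_size = 1 + 0
Total subtree size of _3: 3

Answer: 3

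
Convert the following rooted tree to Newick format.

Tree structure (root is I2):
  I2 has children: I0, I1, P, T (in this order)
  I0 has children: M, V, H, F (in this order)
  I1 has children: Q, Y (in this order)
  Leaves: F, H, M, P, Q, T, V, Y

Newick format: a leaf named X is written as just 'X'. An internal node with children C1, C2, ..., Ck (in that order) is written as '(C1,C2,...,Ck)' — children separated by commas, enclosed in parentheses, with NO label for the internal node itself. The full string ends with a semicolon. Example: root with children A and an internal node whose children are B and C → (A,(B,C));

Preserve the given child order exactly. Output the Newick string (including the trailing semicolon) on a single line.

internal I2 with children ['I0', 'I1', 'P', 'T']
  internal I0 with children ['M', 'V', 'H', 'F']
    leaf 'M' → 'M'
    leaf 'V' → 'V'
    leaf 'H' → 'H'
    leaf 'F' → 'F'
  → '(M,V,H,F)'
  internal I1 with children ['Q', 'Y']
    leaf 'Q' → 'Q'
    leaf 'Y' → 'Y'
  → '(Q,Y)'
  leaf 'P' → 'P'
  leaf 'T' → 'T'
→ '((M,V,H,F),(Q,Y),P,T)'
Final: ((M,V,H,F),(Q,Y),P,T);

Answer: ((M,V,H,F),(Q,Y),P,T);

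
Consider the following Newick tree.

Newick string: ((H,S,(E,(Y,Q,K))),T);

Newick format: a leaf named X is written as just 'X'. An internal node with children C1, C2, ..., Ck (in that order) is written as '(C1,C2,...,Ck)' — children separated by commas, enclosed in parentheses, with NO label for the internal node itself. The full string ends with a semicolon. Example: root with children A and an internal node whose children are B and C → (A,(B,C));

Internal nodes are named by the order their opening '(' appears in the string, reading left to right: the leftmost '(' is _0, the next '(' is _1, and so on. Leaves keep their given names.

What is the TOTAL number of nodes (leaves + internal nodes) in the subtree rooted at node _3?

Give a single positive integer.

Answer: 4

Derivation:
Newick: ((H,S,(E,(Y,Q,K))),T);
Locate _3: it is the '(' at position 9 (the 4th '(' reading left to right).
Query: subtree rooted at _3
_3: subtree_size = 1 + 3
  Y: subtree_size = 1 + 0
  Q: subtree_size = 1 + 0
  K: subtree_size = 1 + 0
Total subtree size of _3: 4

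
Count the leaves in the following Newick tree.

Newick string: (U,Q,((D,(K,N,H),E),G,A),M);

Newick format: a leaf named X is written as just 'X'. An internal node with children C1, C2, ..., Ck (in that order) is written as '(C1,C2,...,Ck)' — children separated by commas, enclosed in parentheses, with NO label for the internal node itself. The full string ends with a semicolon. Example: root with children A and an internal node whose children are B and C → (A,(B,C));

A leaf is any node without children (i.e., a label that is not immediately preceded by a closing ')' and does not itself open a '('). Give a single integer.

Newick: (U,Q,((D,(K,N,H),E),G,A),M);
Scan left-to-right; a leaf is any maximal label run not followed by '(':
  pos 1: leaf 'U' → count = 1
  pos 3: leaf 'Q' → count = 2
  pos 7: leaf 'D' → count = 3
  pos 10: leaf 'K' → count = 4
  pos 12: leaf 'N' → count = 5
  pos 14: leaf 'H' → count = 6
  pos 17: leaf 'E' → count = 7
  pos 20: leaf 'G' → count = 8
  pos 22: leaf 'A' → count = 9
  pos 25: leaf 'M' → count = 10
Total leaves: 10

Answer: 10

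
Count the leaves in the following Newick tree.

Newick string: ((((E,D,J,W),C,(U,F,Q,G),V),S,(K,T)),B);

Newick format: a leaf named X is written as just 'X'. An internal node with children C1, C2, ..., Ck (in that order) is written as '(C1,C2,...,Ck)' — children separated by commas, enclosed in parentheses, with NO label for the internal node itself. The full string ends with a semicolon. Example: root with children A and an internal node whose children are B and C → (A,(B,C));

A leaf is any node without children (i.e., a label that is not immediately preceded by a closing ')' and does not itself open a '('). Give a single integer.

Newick: ((((E,D,J,W),C,(U,F,Q,G),V),S,(K,T)),B);
Scan left-to-right; a leaf is any maximal label run not followed by '(':
  pos 4: leaf 'E' → count = 1
  pos 6: leaf 'D' → count = 2
  pos 8: leaf 'J' → count = 3
  pos 10: leaf 'W' → count = 4
  pos 13: leaf 'C' → count = 5
  pos 16: leaf 'U' → count = 6
  pos 18: leaf 'F' → count = 7
  pos 20: leaf 'Q' → count = 8
  pos 22: leaf 'G' → count = 9
  pos 25: leaf 'V' → count = 10
  pos 28: leaf 'S' → count = 11
  pos 31: leaf 'K' → count = 12
  pos 33: leaf 'T' → count = 13
  pos 37: leaf 'B' → count = 14
Total leaves: 14

Answer: 14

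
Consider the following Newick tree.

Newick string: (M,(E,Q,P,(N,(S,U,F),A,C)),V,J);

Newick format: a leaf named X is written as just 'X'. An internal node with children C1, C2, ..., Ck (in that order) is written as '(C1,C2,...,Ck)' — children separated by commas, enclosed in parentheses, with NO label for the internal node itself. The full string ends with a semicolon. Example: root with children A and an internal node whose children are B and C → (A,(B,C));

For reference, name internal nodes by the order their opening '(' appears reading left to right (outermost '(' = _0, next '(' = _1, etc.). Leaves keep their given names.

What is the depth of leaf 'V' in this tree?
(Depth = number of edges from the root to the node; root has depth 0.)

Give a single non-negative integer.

Answer: 1

Derivation:
Newick: (M,(E,Q,P,(N,(S,U,F),A,C)),V,J);
Naming internals by '(' encounter order: outermost '(' = _0, next = _1, ...
Query node: V
Path from root: _0 -> V
Depth of V: 1 (number of edges from root)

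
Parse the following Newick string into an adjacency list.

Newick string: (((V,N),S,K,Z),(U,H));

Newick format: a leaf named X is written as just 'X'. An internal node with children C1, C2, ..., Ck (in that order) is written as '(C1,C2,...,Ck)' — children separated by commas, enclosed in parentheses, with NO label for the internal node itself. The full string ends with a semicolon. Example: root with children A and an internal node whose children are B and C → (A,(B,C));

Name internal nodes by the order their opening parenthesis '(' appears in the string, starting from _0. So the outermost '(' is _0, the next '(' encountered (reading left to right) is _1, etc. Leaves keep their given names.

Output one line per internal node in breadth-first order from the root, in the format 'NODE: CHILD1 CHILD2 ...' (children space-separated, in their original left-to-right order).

Answer: _0: _1 _3
_1: _2 S K Z
_3: U H
_2: V N

Derivation:
Input: (((V,N),S,K,Z),(U,H));
Scanning left-to-right, naming '(' by encounter order:
  pos 0: '(' -> open internal node _0 (depth 1)
  pos 1: '(' -> open internal node _1 (depth 2)
  pos 2: '(' -> open internal node _2 (depth 3)
  pos 6: ')' -> close internal node _2 (now at depth 2)
  pos 13: ')' -> close internal node _1 (now at depth 1)
  pos 15: '(' -> open internal node _3 (depth 2)
  pos 19: ')' -> close internal node _3 (now at depth 1)
  pos 20: ')' -> close internal node _0 (now at depth 0)
Total internal nodes: 4
BFS adjacency from root:
  _0: _1 _3
  _1: _2 S K Z
  _3: U H
  _2: V N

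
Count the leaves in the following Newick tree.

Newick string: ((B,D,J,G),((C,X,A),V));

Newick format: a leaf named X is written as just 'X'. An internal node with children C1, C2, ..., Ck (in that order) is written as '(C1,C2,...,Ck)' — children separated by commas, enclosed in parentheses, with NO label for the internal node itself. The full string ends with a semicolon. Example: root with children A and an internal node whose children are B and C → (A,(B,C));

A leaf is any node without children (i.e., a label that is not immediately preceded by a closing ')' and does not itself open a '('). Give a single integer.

Newick: ((B,D,J,G),((C,X,A),V));
Scan left-to-right; a leaf is any maximal label run not followed by '(':
  pos 2: leaf 'B' → count = 1
  pos 4: leaf 'D' → count = 2
  pos 6: leaf 'J' → count = 3
  pos 8: leaf 'G' → count = 4
  pos 13: leaf 'C' → count = 5
  pos 15: leaf 'X' → count = 6
  pos 17: leaf 'A' → count = 7
  pos 20: leaf 'V' → count = 8
Total leaves: 8

Answer: 8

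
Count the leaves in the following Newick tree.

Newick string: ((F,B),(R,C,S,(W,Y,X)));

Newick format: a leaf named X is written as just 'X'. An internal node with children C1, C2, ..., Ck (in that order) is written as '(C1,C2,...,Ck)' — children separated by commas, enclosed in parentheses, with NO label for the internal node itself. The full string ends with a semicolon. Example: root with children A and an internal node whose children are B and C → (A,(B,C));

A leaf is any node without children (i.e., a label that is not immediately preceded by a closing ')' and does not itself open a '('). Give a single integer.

Newick: ((F,B),(R,C,S,(W,Y,X)));
Scan left-to-right; a leaf is any maximal label run not followed by '(':
  pos 2: leaf 'F' → count = 1
  pos 4: leaf 'B' → count = 2
  pos 8: leaf 'R' → count = 3
  pos 10: leaf 'C' → count = 4
  pos 12: leaf 'S' → count = 5
  pos 15: leaf 'W' → count = 6
  pos 17: leaf 'Y' → count = 7
  pos 19: leaf 'X' → count = 8
Total leaves: 8

Answer: 8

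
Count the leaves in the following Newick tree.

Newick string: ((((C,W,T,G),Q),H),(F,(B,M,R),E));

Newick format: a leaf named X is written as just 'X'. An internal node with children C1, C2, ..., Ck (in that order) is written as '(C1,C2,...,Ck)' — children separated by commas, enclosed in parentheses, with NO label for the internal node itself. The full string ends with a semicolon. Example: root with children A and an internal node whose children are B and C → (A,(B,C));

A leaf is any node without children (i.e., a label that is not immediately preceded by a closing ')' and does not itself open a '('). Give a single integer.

Newick: ((((C,W,T,G),Q),H),(F,(B,M,R),E));
Scan left-to-right; a leaf is any maximal label run not followed by '(':
  pos 4: leaf 'C' → count = 1
  pos 6: leaf 'W' → count = 2
  pos 8: leaf 'T' → count = 3
  pos 10: leaf 'G' → count = 4
  pos 13: leaf 'Q' → count = 5
  pos 16: leaf 'H' → count = 6
  pos 20: leaf 'F' → count = 7
  pos 23: leaf 'B' → count = 8
  pos 25: leaf 'M' → count = 9
  pos 27: leaf 'R' → count = 10
  pos 30: leaf 'E' → count = 11
Total leaves: 11

Answer: 11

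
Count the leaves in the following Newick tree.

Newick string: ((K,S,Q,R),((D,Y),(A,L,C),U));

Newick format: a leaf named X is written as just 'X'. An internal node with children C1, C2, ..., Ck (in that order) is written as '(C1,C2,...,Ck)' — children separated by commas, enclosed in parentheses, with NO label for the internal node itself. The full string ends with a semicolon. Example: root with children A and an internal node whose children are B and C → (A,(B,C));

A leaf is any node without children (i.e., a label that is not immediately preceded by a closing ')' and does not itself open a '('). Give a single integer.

Newick: ((K,S,Q,R),((D,Y),(A,L,C),U));
Scan left-to-right; a leaf is any maximal label run not followed by '(':
  pos 2: leaf 'K' → count = 1
  pos 4: leaf 'S' → count = 2
  pos 6: leaf 'Q' → count = 3
  pos 8: leaf 'R' → count = 4
  pos 13: leaf 'D' → count = 5
  pos 15: leaf 'Y' → count = 6
  pos 19: leaf 'A' → count = 7
  pos 21: leaf 'L' → count = 8
  pos 23: leaf 'C' → count = 9
  pos 26: leaf 'U' → count = 10
Total leaves: 10

Answer: 10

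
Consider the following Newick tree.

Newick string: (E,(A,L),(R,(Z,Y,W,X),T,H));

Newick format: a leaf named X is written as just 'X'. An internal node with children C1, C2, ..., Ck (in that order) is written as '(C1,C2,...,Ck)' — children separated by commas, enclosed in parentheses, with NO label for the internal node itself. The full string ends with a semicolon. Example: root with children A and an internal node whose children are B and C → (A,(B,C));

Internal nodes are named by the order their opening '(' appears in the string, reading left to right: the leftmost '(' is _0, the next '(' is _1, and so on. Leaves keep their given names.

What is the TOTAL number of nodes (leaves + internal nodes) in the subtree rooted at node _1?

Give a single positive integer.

Answer: 3

Derivation:
Newick: (E,(A,L),(R,(Z,Y,W,X),T,H));
Locate _1: it is the '(' at position 3 (the 2nd '(' reading left to right).
Query: subtree rooted at _1
_1: subtree_size = 1 + 2
  A: subtree_size = 1 + 0
  L: subtree_size = 1 + 0
Total subtree size of _1: 3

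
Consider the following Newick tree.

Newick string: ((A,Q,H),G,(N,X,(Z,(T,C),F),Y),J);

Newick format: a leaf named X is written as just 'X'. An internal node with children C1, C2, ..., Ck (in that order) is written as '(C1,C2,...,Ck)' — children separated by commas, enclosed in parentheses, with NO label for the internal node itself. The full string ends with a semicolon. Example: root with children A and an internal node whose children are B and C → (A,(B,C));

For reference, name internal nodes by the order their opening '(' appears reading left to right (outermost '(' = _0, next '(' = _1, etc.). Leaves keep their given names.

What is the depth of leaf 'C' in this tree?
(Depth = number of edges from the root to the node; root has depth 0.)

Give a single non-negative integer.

Answer: 4

Derivation:
Newick: ((A,Q,H),G,(N,X,(Z,(T,C),F),Y),J);
Naming internals by '(' encounter order: outermost '(' = _0, next = _1, ...
Query node: C
Path from root: _0 -> _2 -> _3 -> _4 -> C
Depth of C: 4 (number of edges from root)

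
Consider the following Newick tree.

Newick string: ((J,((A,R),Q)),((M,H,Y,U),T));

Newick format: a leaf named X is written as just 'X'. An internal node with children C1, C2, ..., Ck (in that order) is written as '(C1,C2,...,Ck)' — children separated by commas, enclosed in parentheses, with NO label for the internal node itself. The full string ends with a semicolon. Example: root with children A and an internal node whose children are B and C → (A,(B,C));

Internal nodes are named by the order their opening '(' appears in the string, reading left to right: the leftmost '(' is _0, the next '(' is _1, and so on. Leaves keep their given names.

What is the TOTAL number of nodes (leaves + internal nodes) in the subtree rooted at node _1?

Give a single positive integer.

Answer: 7

Derivation:
Newick: ((J,((A,R),Q)),((M,H,Y,U),T));
Locate _1: it is the '(' at position 1 (the 2nd '(' reading left to right).
Query: subtree rooted at _1
_1: subtree_size = 1 + 6
  J: subtree_size = 1 + 0
  _2: subtree_size = 1 + 4
    _3: subtree_size = 1 + 2
      A: subtree_size = 1 + 0
      R: subtree_size = 1 + 0
    Q: subtree_size = 1 + 0
Total subtree size of _1: 7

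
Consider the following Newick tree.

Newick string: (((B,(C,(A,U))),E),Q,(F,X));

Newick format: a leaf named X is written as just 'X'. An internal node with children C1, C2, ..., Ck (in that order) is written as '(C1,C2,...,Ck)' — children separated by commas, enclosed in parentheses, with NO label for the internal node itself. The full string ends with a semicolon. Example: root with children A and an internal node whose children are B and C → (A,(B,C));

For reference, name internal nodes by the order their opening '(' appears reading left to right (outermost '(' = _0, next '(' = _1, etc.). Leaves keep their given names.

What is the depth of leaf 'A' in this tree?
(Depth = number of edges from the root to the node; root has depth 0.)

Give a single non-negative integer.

Answer: 5

Derivation:
Newick: (((B,(C,(A,U))),E),Q,(F,X));
Naming internals by '(' encounter order: outermost '(' = _0, next = _1, ...
Query node: A
Path from root: _0 -> _1 -> _2 -> _3 -> _4 -> A
Depth of A: 5 (number of edges from root)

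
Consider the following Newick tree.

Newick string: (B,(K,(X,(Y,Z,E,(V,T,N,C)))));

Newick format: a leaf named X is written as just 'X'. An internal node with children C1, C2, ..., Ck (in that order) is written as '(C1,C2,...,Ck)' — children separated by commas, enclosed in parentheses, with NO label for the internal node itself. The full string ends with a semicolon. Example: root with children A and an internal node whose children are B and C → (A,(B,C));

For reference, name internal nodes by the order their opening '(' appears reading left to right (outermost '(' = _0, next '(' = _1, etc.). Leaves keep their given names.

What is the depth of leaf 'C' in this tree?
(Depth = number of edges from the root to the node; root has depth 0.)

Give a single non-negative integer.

Answer: 5

Derivation:
Newick: (B,(K,(X,(Y,Z,E,(V,T,N,C)))));
Naming internals by '(' encounter order: outermost '(' = _0, next = _1, ...
Query node: C
Path from root: _0 -> _1 -> _2 -> _3 -> _4 -> C
Depth of C: 5 (number of edges from root)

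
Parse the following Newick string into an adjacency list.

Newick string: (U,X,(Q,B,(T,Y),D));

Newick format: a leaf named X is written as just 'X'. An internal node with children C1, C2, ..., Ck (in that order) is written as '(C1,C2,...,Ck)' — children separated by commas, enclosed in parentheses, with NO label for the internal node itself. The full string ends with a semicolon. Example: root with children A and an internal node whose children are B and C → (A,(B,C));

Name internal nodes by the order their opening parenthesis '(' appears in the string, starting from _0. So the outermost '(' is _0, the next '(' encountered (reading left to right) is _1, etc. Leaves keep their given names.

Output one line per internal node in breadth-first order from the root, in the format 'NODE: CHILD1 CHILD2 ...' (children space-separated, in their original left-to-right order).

Answer: _0: U X _1
_1: Q B _2 D
_2: T Y

Derivation:
Input: (U,X,(Q,B,(T,Y),D));
Scanning left-to-right, naming '(' by encounter order:
  pos 0: '(' -> open internal node _0 (depth 1)
  pos 5: '(' -> open internal node _1 (depth 2)
  pos 10: '(' -> open internal node _2 (depth 3)
  pos 14: ')' -> close internal node _2 (now at depth 2)
  pos 17: ')' -> close internal node _1 (now at depth 1)
  pos 18: ')' -> close internal node _0 (now at depth 0)
Total internal nodes: 3
BFS adjacency from root:
  _0: U X _1
  _1: Q B _2 D
  _2: T Y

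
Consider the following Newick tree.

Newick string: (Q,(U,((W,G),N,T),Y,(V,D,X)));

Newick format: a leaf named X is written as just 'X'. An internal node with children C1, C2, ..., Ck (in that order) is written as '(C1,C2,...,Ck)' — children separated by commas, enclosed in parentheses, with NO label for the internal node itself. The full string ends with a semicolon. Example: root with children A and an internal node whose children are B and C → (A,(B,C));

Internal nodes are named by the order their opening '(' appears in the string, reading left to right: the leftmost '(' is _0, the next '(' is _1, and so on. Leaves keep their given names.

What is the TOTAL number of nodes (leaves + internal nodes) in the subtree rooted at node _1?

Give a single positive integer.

Newick: (Q,(U,((W,G),N,T),Y,(V,D,X)));
Locate _1: it is the '(' at position 3 (the 2nd '(' reading left to right).
Query: subtree rooted at _1
_1: subtree_size = 1 + 12
  U: subtree_size = 1 + 0
  _2: subtree_size = 1 + 5
    _3: subtree_size = 1 + 2
      W: subtree_size = 1 + 0
      G: subtree_size = 1 + 0
    N: subtree_size = 1 + 0
    T: subtree_size = 1 + 0
  Y: subtree_size = 1 + 0
  _4: subtree_size = 1 + 3
    V: subtree_size = 1 + 0
    D: subtree_size = 1 + 0
    X: subtree_size = 1 + 0
Total subtree size of _1: 13

Answer: 13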